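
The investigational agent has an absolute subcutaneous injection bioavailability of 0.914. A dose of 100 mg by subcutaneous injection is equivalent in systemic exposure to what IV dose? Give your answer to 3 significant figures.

Systemic exposure from an extravascular dose = F × D_ev, so the equivalent IV dose is F × D_ev.
D_iv = F × D_ev = 0.914 × 100 = 91.4 mg

D_iv = 91.4 mg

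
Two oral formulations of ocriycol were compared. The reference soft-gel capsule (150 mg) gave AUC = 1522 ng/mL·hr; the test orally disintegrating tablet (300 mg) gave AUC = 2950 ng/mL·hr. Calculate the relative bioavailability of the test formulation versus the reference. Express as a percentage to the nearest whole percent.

F_rel = (AUC_test/D_test) / (AUC_ref/D_ref)
      = (2950/300) / (1522/150)
      = 9.83333 / 10.1467 = 0.9691 = 96.91%

F_rel = 97%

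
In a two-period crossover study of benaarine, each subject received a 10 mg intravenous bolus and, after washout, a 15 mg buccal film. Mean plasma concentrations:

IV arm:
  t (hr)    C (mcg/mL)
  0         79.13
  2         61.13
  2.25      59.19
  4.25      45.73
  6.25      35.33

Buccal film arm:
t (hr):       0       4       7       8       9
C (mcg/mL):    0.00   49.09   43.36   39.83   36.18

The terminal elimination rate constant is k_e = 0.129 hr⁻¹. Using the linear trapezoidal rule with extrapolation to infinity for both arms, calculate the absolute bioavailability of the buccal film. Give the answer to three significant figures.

Trapezoidal AUC_0→6.25 (IV):
  [0→2]: (79.13+61.13)/2 × 2 = 140.26
  [2→2.25]: (61.13+59.19)/2 × 0.25 = 15.04
  [2.25→4.25]: (59.19+45.73)/2 × 2 = 104.92
  [4.25→6.25]: (45.73+35.33)/2 × 2 = 81.06
  Sum = 341.28 mcg/mL·hr
IV tail: 35.33/0.129 = 273.876; AUC_iv,0→∞ = 341.28 + 273.876 = 615.156 mcg/mL·hr
Trapezoidal AUC_0→9 (buccal film):
  [0→4]: (0.00+49.09)/2 × 4 = 98.18
  [4→7]: (49.09+43.36)/2 × 3 = 138.675
  [7→8]: (43.36+39.83)/2 × 1 = 41.595
  [8→9]: (39.83+36.18)/2 × 1 = 38.005
  Sum = 316.455 mcg/mL·hr
buccal film tail: 36.18/0.129 = 280.465; AUC_ev,0→∞ = 316.455 + 280.465 = 596.92 mcg/mL·hr
F = (AUC_ev/D_ev)/(AUC_iv/D_iv) = (596.92/15)/(615.156/10) = 39.7947/61.5156 = 0.6469

F = 0.647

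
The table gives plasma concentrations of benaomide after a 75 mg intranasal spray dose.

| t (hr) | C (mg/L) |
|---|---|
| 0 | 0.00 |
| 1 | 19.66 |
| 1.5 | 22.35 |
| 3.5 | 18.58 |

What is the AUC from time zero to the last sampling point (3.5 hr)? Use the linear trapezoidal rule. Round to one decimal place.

Trapezoidal AUC_0→3.5:
  [0→1]: (0.00+19.66)/2 × 1 = 9.83
  [1→1.5]: (19.66+22.35)/2 × 0.5 = 10.5025
  [1.5→3.5]: (22.35+18.58)/2 × 2 = 40.93
  Sum = 61.2625 mg/L·hr

AUC = 61.3 mg/L·hr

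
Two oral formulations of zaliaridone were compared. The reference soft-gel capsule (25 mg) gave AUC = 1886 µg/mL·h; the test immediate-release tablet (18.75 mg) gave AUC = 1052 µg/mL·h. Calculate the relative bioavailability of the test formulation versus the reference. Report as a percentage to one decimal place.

F_rel = (AUC_test/D_test) / (AUC_ref/D_ref)
      = (1052/18.75) / (1886/25)
      = 56.1067 / 75.44 = 0.7437 = 74.37%

F_rel = 74.4%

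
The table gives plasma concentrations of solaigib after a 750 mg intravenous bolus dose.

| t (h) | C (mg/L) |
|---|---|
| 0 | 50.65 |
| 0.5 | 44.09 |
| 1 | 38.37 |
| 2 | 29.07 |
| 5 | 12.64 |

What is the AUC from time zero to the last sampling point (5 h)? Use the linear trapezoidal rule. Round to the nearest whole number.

AUC = 141 mg/L·h

Trapezoidal AUC_0→5:
  [0→0.5]: (50.65+44.09)/2 × 0.5 = 23.685
  [0.5→1]: (44.09+38.37)/2 × 0.5 = 20.615
  [1→2]: (38.37+29.07)/2 × 1 = 33.72
  [2→5]: (29.07+12.64)/2 × 3 = 62.565
  Sum = 140.585 mg/L·h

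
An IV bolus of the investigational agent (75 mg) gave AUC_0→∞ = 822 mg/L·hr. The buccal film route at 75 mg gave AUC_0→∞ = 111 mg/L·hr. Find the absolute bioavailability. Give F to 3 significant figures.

F = 0.135

F = (AUC_ev / D_ev) / (AUC_iv / D_iv)
  = (111/75) / (822/75)
  = 1.48 / 10.96 = 0.1350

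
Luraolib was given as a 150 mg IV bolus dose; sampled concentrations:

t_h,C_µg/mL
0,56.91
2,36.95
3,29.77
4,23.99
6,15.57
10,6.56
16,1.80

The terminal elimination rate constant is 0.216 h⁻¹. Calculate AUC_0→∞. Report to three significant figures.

Trapezoidal AUC_0→16:
  [0→2]: (56.91+36.95)/2 × 2 = 93.86
  [2→3]: (36.95+29.77)/2 × 1 = 33.36
  [3→4]: (29.77+23.99)/2 × 1 = 26.88
  [4→6]: (23.99+15.57)/2 × 2 = 39.56
  [6→10]: (15.57+6.56)/2 × 4 = 44.26
  [10→16]: (6.56+1.80)/2 × 6 = 25.08
  Sum = 263.0 µg/mL·h
Extrapolated tail: C_last / k_e = 1.80 / 0.216 = 8.333
AUC_0→∞ = 263.0 + 8.333 = 271.333 µg/mL·h

AUC = 271 µg/mL·h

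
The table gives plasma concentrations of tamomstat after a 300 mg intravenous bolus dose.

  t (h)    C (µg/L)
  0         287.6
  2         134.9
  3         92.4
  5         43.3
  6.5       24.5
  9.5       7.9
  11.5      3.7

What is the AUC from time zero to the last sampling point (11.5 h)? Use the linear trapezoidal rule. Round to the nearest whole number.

AUC = 783 µg/L·h

Trapezoidal AUC_0→11.5:
  [0→2]: (287.6+134.9)/2 × 2 = 422.5
  [2→3]: (134.9+92.4)/2 × 1 = 113.65
  [3→5]: (92.4+43.3)/2 × 2 = 135.7
  [5→6.5]: (43.3+24.5)/2 × 1.5 = 50.85
  [6.5→9.5]: (24.5+7.9)/2 × 3 = 48.6
  [9.5→11.5]: (7.9+3.7)/2 × 2 = 11.6
  Sum = 782.9 µg/L·h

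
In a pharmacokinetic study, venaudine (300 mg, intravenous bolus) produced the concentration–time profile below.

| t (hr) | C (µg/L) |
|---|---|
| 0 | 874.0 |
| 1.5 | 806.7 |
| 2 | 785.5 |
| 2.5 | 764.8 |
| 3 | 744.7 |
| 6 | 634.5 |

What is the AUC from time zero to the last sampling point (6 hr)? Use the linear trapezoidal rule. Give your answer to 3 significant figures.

Trapezoidal AUC_0→6:
  [0→1.5]: (874.0+806.7)/2 × 1.5 = 1260.525
  [1.5→2]: (806.7+785.5)/2 × 0.5 = 398.05
  [2→2.5]: (785.5+764.8)/2 × 0.5 = 387.575
  [2.5→3]: (764.8+744.7)/2 × 0.5 = 377.375
  [3→6]: (744.7+634.5)/2 × 3 = 2068.8
  Sum = 4492.325 µg/L·hr

AUC = 4490 µg/L·hr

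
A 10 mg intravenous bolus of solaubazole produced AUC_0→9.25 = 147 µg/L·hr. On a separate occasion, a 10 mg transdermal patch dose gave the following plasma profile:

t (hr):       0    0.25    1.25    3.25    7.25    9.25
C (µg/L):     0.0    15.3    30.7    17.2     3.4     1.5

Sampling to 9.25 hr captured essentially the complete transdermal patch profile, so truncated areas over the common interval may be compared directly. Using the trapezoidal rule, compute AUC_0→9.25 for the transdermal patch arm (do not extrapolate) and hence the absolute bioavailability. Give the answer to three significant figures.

F = 0.809

Trapezoidal AUC_0→9.25 (transdermal patch):
  [0→0.25]: (0.0+15.3)/2 × 0.25 = 1.9125
  [0.25→1.25]: (15.3+30.7)/2 × 1 = 23.0
  [1.25→3.25]: (30.7+17.2)/2 × 2 = 47.9
  [3.25→7.25]: (17.2+3.4)/2 × 4 = 41.2
  [7.25→9.25]: (3.4+1.5)/2 × 2 = 4.9
  Sum = 118.9125 µg/L·hr
F = (AUC_ev/D_ev)/(AUC_iv/D_iv) = (118.9125/10)/(147/10) = 11.89125/14.7 = 0.8089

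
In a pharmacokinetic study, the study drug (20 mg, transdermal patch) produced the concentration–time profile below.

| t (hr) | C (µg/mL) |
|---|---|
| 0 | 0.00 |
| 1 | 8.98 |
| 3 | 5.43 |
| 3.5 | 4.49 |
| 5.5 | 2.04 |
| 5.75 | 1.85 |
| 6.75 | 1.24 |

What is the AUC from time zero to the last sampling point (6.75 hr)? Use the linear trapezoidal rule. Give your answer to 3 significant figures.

Trapezoidal AUC_0→6.75:
  [0→1]: (0.00+8.98)/2 × 1 = 4.49
  [1→3]: (8.98+5.43)/2 × 2 = 14.41
  [3→3.5]: (5.43+4.49)/2 × 0.5 = 2.48
  [3.5→5.5]: (4.49+2.04)/2 × 2 = 6.53
  [5.5→5.75]: (2.04+1.85)/2 × 0.25 = 0.48625
  [5.75→6.75]: (1.85+1.24)/2 × 1 = 1.545
  Sum = 29.94125 µg/mL·hr

AUC = 29.9 µg/mL·hr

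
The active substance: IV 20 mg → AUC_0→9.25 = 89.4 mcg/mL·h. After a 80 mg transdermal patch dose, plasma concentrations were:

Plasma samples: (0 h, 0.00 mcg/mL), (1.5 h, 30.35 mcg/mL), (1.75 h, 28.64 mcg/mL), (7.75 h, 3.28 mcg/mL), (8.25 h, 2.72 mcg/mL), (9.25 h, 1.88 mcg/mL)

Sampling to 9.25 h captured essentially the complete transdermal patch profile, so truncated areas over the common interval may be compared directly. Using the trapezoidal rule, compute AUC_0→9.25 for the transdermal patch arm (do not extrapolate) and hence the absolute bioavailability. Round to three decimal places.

F = 0.363

Trapezoidal AUC_0→9.25 (transdermal patch):
  [0→1.5]: (0.00+30.35)/2 × 1.5 = 22.7625
  [1.5→1.75]: (30.35+28.64)/2 × 0.25 = 7.37375
  [1.75→7.75]: (28.64+3.28)/2 × 6 = 95.76
  [7.75→8.25]: (3.28+2.72)/2 × 0.5 = 1.5
  [8.25→9.25]: (2.72+1.88)/2 × 1 = 2.3
  Sum = 129.69625 mcg/mL·h
F = (AUC_ev/D_ev)/(AUC_iv/D_iv) = (129.69625/80)/(89.4/20) = 1.6212/4.47 = 0.3627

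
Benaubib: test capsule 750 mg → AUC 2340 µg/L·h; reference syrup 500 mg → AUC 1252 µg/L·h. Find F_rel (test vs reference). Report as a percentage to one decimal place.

F_rel = (AUC_test/D_test) / (AUC_ref/D_ref)
      = (2340/750) / (1252/500)
      = 3.12 / 2.504 = 1.2460 = 124.60%

F_rel = 124.6%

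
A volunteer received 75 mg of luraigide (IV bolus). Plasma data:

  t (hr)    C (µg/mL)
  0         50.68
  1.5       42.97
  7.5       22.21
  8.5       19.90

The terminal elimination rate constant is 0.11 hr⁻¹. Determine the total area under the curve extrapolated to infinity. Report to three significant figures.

Trapezoidal AUC_0→8.5:
  [0→1.5]: (50.68+42.97)/2 × 1.5 = 70.2375
  [1.5→7.5]: (42.97+22.21)/2 × 6 = 195.54
  [7.5→8.5]: (22.21+19.90)/2 × 1 = 21.055
  Sum = 286.8325 µg/mL·hr
Extrapolated tail: C_last / k_e = 19.90 / 0.11 = 180.909
AUC_0→∞ = 286.8325 + 180.909 = 467.7415 µg/mL·hr

AUC = 468 µg/mL·hr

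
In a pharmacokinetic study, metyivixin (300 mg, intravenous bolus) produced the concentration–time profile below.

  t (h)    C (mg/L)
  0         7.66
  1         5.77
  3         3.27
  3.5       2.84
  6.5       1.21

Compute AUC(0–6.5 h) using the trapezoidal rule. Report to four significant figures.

AUC = 23.36 mg/L·h

Trapezoidal AUC_0→6.5:
  [0→1]: (7.66+5.77)/2 × 1 = 6.715
  [1→3]: (5.77+3.27)/2 × 2 = 9.04
  [3→3.5]: (3.27+2.84)/2 × 0.5 = 1.5275
  [3.5→6.5]: (2.84+1.21)/2 × 3 = 6.075
  Sum = 23.3575 mg/L·h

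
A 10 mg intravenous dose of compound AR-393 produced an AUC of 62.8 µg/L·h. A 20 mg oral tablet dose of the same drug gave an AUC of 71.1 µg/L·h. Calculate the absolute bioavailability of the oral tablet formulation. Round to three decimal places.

F = (AUC_ev / D_ev) / (AUC_iv / D_iv)
  = (71.1/20) / (62.8/10)
  = 3.555 / 6.28 = 0.5661

F = 0.566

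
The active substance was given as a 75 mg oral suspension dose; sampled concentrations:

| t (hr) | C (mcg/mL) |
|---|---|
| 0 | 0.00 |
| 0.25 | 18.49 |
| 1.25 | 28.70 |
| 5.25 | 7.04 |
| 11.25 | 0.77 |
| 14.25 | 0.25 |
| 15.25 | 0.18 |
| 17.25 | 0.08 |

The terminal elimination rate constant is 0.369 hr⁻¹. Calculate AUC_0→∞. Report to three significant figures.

Trapezoidal AUC_0→17.25:
  [0→0.25]: (0.00+18.49)/2 × 0.25 = 2.31125
  [0.25→1.25]: (18.49+28.70)/2 × 1 = 23.595
  [1.25→5.25]: (28.70+7.04)/2 × 4 = 71.48
  [5.25→11.25]: (7.04+0.77)/2 × 6 = 23.43
  [11.25→14.25]: (0.77+0.25)/2 × 3 = 1.53
  [14.25→15.25]: (0.25+0.18)/2 × 1 = 0.215
  [15.25→17.25]: (0.18+0.08)/2 × 2 = 0.26
  Sum = 122.82125 mcg/mL·hr
Extrapolated tail: C_last / k_e = 0.08 / 0.369 = 0.217
AUC_0→∞ = 122.82125 + 0.217 = 123.03825 mcg/mL·hr

AUC = 123 mcg/mL·hr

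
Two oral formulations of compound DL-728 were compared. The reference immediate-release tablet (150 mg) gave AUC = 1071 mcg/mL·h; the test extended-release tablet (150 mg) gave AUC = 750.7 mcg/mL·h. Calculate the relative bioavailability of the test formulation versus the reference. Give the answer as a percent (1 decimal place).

F_rel = 70.1%

F_rel = (AUC_test/D_test) / (AUC_ref/D_ref)
      = (750.7/150) / (1071/150)
      = 5.00467 / 7.14 = 0.7009 = 70.09%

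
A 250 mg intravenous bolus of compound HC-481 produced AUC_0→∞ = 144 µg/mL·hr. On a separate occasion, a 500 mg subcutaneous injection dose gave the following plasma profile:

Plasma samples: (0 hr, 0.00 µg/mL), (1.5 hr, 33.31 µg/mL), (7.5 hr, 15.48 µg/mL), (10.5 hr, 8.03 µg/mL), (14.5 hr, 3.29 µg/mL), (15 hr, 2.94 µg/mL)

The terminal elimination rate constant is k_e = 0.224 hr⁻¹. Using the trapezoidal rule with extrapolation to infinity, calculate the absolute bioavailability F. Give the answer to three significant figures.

F = 0.847

Trapezoidal AUC_0→15 (subcutaneous injection):
  [0→1.5]: (0.00+33.31)/2 × 1.5 = 24.9825
  [1.5→7.5]: (33.31+15.48)/2 × 6 = 146.37
  [7.5→10.5]: (15.48+8.03)/2 × 3 = 35.265
  [10.5→14.5]: (8.03+3.29)/2 × 4 = 22.64
  [14.5→15]: (3.29+2.94)/2 × 0.5 = 1.5575
  Sum = 230.815 µg/mL·hr
Tail: C_last/k_e = 2.94/0.224 = 13.125
AUC_0→∞ (subcutaneous injection) = 230.815 + 13.125 = 243.94 µg/mL·hr
F = (AUC_ev/D_ev)/(AUC_iv/D_iv) = (243.94/500)/(144/250) = 0.48788/0.576 = 0.8470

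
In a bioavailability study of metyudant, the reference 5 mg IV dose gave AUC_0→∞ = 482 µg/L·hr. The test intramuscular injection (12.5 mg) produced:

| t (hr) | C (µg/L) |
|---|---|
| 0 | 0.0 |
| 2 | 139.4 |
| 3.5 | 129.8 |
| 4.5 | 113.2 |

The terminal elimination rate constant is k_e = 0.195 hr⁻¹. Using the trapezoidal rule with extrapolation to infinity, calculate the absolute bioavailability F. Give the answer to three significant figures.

F = 0.866

Trapezoidal AUC_0→4.5 (intramuscular injection):
  [0→2]: (0.0+139.4)/2 × 2 = 139.4
  [2→3.5]: (139.4+129.8)/2 × 1.5 = 201.9
  [3.5→4.5]: (129.8+113.2)/2 × 1 = 121.5
  Sum = 462.8 µg/L·hr
Tail: C_last/k_e = 113.2/0.195 = 580.513
AUC_0→∞ (intramuscular injection) = 462.8 + 580.513 = 1043.313 µg/L·hr
F = (AUC_ev/D_ev)/(AUC_iv/D_iv) = (1043.313/12.5)/(482/5) = 83.46504/96.4 = 0.8658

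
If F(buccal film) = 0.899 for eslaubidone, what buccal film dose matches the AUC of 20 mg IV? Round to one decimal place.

For equal systemic exposure: F × D_ev = D_iv
D_ev = D_iv / F = 20 / 0.899 = 22.2469 mg

D_buccal = 22.2 mg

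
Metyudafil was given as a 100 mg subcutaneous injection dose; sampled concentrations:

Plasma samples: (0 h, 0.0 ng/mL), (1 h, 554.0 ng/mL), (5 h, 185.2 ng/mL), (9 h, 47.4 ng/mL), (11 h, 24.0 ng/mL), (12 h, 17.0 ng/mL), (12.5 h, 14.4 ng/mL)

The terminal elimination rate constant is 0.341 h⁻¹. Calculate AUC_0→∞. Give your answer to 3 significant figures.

Trapezoidal AUC_0→12.5:
  [0→1]: (0.0+554.0)/2 × 1 = 277.0
  [1→5]: (554.0+185.2)/2 × 4 = 1478.4
  [5→9]: (185.2+47.4)/2 × 4 = 465.2
  [9→11]: (47.4+24.0)/2 × 2 = 71.4
  [11→12]: (24.0+17.0)/2 × 1 = 20.5
  [12→12.5]: (17.0+14.4)/2 × 0.5 = 7.85
  Sum = 2320.35 ng/mL·h
Extrapolated tail: C_last / k_e = 14.4 / 0.341 = 42.229
AUC_0→∞ = 2320.35 + 42.229 = 2362.579 ng/mL·h

AUC = 2360 ng/mL·h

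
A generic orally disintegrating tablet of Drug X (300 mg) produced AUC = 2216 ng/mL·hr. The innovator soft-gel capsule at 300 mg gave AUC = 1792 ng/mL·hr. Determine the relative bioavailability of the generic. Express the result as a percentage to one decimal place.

F_rel = (AUC_test/D_test) / (AUC_ref/D_ref)
      = (2216/300) / (1792/300)
      = 7.38667 / 5.97333 = 1.2366 = 123.66%

F_rel = 123.7%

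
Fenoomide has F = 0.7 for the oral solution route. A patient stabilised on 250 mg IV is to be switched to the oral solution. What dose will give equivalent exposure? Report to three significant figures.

For equal systemic exposure: F × D_ev = D_iv
D_ev = D_iv / F = 250 / 0.7 = 357.143 mg

D_oral = 357 mg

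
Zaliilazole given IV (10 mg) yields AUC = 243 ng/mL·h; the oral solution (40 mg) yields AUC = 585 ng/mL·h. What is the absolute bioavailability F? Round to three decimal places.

F = 0.602

F = (AUC_ev / D_ev) / (AUC_iv / D_iv)
  = (585/40) / (243/10)
  = 14.625 / 24.3 = 0.6019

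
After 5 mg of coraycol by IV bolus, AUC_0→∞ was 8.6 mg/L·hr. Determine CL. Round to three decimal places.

CL = Dose_iv / AUC_0→∞
   = 5 / 8.6 = 0.581395 L/hr

CL = 0.581 L/hr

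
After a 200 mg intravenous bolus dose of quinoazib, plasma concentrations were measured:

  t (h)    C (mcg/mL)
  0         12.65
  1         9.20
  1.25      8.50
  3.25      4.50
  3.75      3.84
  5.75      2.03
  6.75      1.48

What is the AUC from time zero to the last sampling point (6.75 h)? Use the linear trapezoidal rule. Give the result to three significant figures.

AUC = 35.8 mcg/mL·h

Trapezoidal AUC_0→6.75:
  [0→1]: (12.65+9.20)/2 × 1 = 10.925
  [1→1.25]: (9.20+8.50)/2 × 0.25 = 2.2125
  [1.25→3.25]: (8.50+4.50)/2 × 2 = 13.0
  [3.25→3.75]: (4.50+3.84)/2 × 0.5 = 2.085
  [3.75→5.75]: (3.84+2.03)/2 × 2 = 5.87
  [5.75→6.75]: (2.03+1.48)/2 × 1 = 1.755
  Sum = 35.8475 mcg/mL·h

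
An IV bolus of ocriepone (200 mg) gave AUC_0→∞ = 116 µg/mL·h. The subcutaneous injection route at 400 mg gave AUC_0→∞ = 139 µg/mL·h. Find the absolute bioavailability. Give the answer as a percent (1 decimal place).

F = 59.9%

F = (AUC_ev / D_ev) / (AUC_iv / D_iv)
  = (139/400) / (116/200)
  = 0.3475 / 0.58 = 0.5991
  = 59.91%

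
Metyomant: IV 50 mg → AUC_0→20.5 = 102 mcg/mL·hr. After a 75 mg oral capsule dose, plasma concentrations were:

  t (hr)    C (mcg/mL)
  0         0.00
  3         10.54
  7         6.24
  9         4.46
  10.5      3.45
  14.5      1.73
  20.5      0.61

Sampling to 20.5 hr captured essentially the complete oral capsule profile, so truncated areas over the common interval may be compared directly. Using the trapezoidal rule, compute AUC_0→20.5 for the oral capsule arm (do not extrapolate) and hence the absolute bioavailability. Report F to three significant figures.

Trapezoidal AUC_0→20.5 (oral capsule):
  [0→3]: (0.00+10.54)/2 × 3 = 15.81
  [3→7]: (10.54+6.24)/2 × 4 = 33.56
  [7→9]: (6.24+4.46)/2 × 2 = 10.7
  [9→10.5]: (4.46+3.45)/2 × 1.5 = 5.9325
  [10.5→14.5]: (3.45+1.73)/2 × 4 = 10.36
  [14.5→20.5]: (1.73+0.61)/2 × 6 = 7.02
  Sum = 83.3825 mcg/mL·hr
F = (AUC_ev/D_ev)/(AUC_iv/D_iv) = (83.3825/75)/(102/50) = 1.11177/2.04 = 0.5450

F = 0.545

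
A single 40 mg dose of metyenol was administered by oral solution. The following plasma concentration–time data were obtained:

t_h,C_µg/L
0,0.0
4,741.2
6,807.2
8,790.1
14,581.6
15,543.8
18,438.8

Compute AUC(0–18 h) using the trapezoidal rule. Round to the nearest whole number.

AUC = 10780 µg/L·h

Trapezoidal AUC_0→18:
  [0→4]: (0.0+741.2)/2 × 4 = 1482.4
  [4→6]: (741.2+807.2)/2 × 2 = 1548.4
  [6→8]: (807.2+790.1)/2 × 2 = 1597.3
  [8→14]: (790.1+581.6)/2 × 6 = 4115.1
  [14→15]: (581.6+543.8)/2 × 1 = 562.7
  [15→18]: (543.8+438.8)/2 × 3 = 1473.9
  Sum = 10779.8 µg/L·h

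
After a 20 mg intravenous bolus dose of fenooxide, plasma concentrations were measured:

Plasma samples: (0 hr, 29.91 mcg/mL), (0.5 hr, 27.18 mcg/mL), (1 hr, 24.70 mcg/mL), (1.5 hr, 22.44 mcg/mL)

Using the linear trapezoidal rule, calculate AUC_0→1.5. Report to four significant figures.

AUC = 39.03 mcg/mL·hr

Trapezoidal AUC_0→1.5:
  [0→0.5]: (29.91+27.18)/2 × 0.5 = 14.2725
  [0.5→1]: (27.18+24.70)/2 × 0.5 = 12.97
  [1→1.5]: (24.70+22.44)/2 × 0.5 = 11.785
  Sum = 39.0275 mcg/mL·hr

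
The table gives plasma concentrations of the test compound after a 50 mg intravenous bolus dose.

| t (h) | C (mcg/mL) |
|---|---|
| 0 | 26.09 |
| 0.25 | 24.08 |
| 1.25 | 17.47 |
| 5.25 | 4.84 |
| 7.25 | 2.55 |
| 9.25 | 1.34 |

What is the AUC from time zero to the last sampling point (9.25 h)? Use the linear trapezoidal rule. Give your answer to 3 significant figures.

Trapezoidal AUC_0→9.25:
  [0→0.25]: (26.09+24.08)/2 × 0.25 = 6.27125
  [0.25→1.25]: (24.08+17.47)/2 × 1 = 20.775
  [1.25→5.25]: (17.47+4.84)/2 × 4 = 44.62
  [5.25→7.25]: (4.84+2.55)/2 × 2 = 7.39
  [7.25→9.25]: (2.55+1.34)/2 × 2 = 3.89
  Sum = 82.94625 mcg/mL·h

AUC = 82.9 mcg/mL·h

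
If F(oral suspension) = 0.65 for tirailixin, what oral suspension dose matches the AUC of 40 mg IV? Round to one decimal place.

For equal systemic exposure: F × D_ev = D_iv
D_ev = D_iv / F = 40 / 0.65 = 61.5385 mg

D_oral = 61.5 mg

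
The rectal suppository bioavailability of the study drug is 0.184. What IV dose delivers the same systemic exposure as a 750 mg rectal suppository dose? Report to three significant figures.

D_iv = 138 mg

Systemic exposure from an extravascular dose = F × D_ev, so the equivalent IV dose is F × D_ev.
D_iv = F × D_ev = 0.184 × 750 = 138 mg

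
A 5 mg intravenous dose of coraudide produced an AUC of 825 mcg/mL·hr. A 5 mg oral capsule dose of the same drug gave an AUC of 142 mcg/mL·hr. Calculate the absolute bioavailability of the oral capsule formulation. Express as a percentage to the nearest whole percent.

F = (AUC_ev / D_ev) / (AUC_iv / D_iv)
  = (142/5) / (825/5)
  = 28.4 / 165 = 0.1721
  = 17.21%

F = 17%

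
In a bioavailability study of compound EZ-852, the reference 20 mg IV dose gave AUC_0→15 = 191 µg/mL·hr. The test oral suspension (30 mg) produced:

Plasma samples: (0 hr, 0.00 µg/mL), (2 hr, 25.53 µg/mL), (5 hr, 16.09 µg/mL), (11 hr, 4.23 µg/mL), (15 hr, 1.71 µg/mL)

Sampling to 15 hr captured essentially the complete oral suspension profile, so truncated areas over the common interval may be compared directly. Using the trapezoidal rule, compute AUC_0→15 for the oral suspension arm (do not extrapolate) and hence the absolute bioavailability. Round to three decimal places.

F = 0.561

Trapezoidal AUC_0→15 (oral suspension):
  [0→2]: (0.00+25.53)/2 × 2 = 25.53
  [2→5]: (25.53+16.09)/2 × 3 = 62.43
  [5→11]: (16.09+4.23)/2 × 6 = 60.96
  [11→15]: (4.23+1.71)/2 × 4 = 11.88
  Sum = 160.8 µg/mL·hr
F = (AUC_ev/D_ev)/(AUC_iv/D_iv) = (160.8/30)/(191/20) = 5.36/9.55 = 0.5613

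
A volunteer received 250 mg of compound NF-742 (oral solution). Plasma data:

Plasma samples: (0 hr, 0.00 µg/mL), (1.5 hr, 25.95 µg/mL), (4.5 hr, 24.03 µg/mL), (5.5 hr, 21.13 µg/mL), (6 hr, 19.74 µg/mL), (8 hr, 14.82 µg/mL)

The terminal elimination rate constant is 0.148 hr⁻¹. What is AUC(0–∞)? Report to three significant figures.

AUC = 262 µg/mL·hr

Trapezoidal AUC_0→8:
  [0→1.5]: (0.00+25.95)/2 × 1.5 = 19.4625
  [1.5→4.5]: (25.95+24.03)/2 × 3 = 74.97
  [4.5→5.5]: (24.03+21.13)/2 × 1 = 22.58
  [5.5→6]: (21.13+19.74)/2 × 0.5 = 10.2175
  [6→8]: (19.74+14.82)/2 × 2 = 34.56
  Sum = 161.79 µg/mL·hr
Extrapolated tail: C_last / k_e = 14.82 / 0.148 = 100.135
AUC_0→∞ = 161.79 + 100.135 = 261.925 µg/mL·hr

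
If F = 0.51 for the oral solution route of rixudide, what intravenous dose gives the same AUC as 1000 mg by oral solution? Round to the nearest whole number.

D_iv = 510 mg

Systemic exposure from an extravascular dose = F × D_ev, so the equivalent IV dose is F × D_ev.
D_iv = F × D_ev = 0.51 × 1000 = 510 mg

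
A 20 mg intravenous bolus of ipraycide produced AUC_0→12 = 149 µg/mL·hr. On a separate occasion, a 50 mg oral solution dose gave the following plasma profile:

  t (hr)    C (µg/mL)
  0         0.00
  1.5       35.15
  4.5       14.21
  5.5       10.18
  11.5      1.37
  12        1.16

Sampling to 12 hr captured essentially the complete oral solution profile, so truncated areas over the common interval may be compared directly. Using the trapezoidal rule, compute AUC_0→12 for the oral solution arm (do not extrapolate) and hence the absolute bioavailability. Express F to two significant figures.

F = 0.40

Trapezoidal AUC_0→12 (oral solution):
  [0→1.5]: (0.00+35.15)/2 × 1.5 = 26.3625
  [1.5→4.5]: (35.15+14.21)/2 × 3 = 74.04
  [4.5→5.5]: (14.21+10.18)/2 × 1 = 12.195
  [5.5→11.5]: (10.18+1.37)/2 × 6 = 34.65
  [11.5→12]: (1.37+1.16)/2 × 0.5 = 0.6325
  Sum = 147.88 µg/mL·hr
F = (AUC_ev/D_ev)/(AUC_iv/D_iv) = (147.88/50)/(149/20) = 2.9576/7.45 = 0.3970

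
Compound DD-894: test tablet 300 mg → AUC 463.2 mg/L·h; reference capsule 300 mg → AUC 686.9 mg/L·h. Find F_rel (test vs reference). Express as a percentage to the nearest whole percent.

F_rel = (AUC_test/D_test) / (AUC_ref/D_ref)
      = (463.2/300) / (686.9/300)
      = 1.544 / 2.28967 = 0.6743 = 67.43%

F_rel = 67%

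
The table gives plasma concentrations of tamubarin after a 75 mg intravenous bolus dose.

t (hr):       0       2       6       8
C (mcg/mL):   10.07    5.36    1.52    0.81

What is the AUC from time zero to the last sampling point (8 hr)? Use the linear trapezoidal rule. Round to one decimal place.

Trapezoidal AUC_0→8:
  [0→2]: (10.07+5.36)/2 × 2 = 15.43
  [2→6]: (5.36+1.52)/2 × 4 = 13.76
  [6→8]: (1.52+0.81)/2 × 2 = 2.33
  Sum = 31.52 mcg/mL·hr

AUC = 31.5 mcg/mL·hr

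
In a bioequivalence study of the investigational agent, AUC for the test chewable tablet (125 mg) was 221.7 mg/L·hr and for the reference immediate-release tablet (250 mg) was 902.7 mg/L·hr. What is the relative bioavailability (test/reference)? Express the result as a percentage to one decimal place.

F_rel = (AUC_test/D_test) / (AUC_ref/D_ref)
      = (221.7/125) / (902.7/250)
      = 1.7736 / 3.6108 = 0.4912 = 49.12%

F_rel = 49.1%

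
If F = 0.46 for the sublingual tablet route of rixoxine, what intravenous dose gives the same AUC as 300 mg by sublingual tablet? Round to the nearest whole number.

Systemic exposure from an extravascular dose = F × D_ev, so the equivalent IV dose is F × D_ev.
D_iv = F × D_ev = 0.46 × 300 = 138 mg

D_iv = 138 mg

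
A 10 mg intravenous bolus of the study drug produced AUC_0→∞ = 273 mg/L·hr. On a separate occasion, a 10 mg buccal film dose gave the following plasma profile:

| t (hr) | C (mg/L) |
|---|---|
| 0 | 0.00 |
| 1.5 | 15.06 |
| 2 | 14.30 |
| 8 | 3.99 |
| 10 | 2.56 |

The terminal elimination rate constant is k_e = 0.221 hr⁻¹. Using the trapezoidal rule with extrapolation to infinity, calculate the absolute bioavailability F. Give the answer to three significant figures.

F = 0.336

Trapezoidal AUC_0→10 (buccal film):
  [0→1.5]: (0.00+15.06)/2 × 1.5 = 11.295
  [1.5→2]: (15.06+14.30)/2 × 0.5 = 7.34
  [2→8]: (14.30+3.99)/2 × 6 = 54.87
  [8→10]: (3.99+2.56)/2 × 2 = 6.55
  Sum = 80.055 mg/L·hr
Tail: C_last/k_e = 2.56/0.221 = 11.584
AUC_0→∞ (buccal film) = 80.055 + 11.584 = 91.639 mg/L·hr
F = (AUC_ev/D_ev)/(AUC_iv/D_iv) = (91.639/10)/(273/10) = 9.1639/27.3 = 0.3357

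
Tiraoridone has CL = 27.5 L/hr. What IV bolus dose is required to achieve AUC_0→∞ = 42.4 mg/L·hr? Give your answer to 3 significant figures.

Dose_iv = CL × AUC_0→∞
     = 27.5 × 42.4 = 1166 mg

Dose = 1170 mg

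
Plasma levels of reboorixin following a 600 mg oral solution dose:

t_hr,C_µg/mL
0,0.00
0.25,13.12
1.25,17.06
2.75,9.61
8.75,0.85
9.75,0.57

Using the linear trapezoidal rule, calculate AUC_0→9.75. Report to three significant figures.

Trapezoidal AUC_0→9.75:
  [0→0.25]: (0.00+13.12)/2 × 0.25 = 1.64
  [0.25→1.25]: (13.12+17.06)/2 × 1 = 15.09
  [1.25→2.75]: (17.06+9.61)/2 × 1.5 = 20.0025
  [2.75→8.75]: (9.61+0.85)/2 × 6 = 31.38
  [8.75→9.75]: (0.85+0.57)/2 × 1 = 0.71
  Sum = 68.8225 µg/mL·hr

AUC = 68.8 µg/mL·hr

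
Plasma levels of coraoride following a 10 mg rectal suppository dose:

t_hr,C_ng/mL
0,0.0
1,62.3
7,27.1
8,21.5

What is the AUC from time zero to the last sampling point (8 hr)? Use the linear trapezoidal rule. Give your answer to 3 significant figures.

AUC = 324 ng/mL·hr

Trapezoidal AUC_0→8:
  [0→1]: (0.0+62.3)/2 × 1 = 31.15
  [1→7]: (62.3+27.1)/2 × 6 = 268.2
  [7→8]: (27.1+21.5)/2 × 1 = 24.3
  Sum = 323.65 ng/mL·hr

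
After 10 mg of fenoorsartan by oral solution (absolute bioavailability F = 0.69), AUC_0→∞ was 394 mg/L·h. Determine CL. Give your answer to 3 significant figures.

CL = F × Dose / AUC_0→∞
   = 0.69 × 10 / 394 = 0.0175127 L/h

CL = 0.0175 L/h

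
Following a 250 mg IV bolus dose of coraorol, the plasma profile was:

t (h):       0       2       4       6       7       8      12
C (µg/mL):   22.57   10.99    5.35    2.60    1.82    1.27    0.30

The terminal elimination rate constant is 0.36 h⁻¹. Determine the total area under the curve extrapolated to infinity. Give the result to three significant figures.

Trapezoidal AUC_0→12:
  [0→2]: (22.57+10.99)/2 × 2 = 33.56
  [2→4]: (10.99+5.35)/2 × 2 = 16.34
  [4→6]: (5.35+2.60)/2 × 2 = 7.95
  [6→7]: (2.60+1.82)/2 × 1 = 2.21
  [7→8]: (1.82+1.27)/2 × 1 = 1.545
  [8→12]: (1.27+0.30)/2 × 4 = 3.14
  Sum = 64.745 µg/mL·h
Extrapolated tail: C_last / k_e = 0.30 / 0.36 = 0.833
AUC_0→∞ = 64.745 + 0.833 = 65.578 µg/mL·h

AUC = 65.6 µg/mL·h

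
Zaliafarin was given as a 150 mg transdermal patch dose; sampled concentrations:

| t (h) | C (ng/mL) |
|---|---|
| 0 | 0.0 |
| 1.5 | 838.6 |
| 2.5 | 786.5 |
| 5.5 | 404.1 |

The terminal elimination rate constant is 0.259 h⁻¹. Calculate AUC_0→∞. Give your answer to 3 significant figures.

Trapezoidal AUC_0→5.5:
  [0→1.5]: (0.0+838.6)/2 × 1.5 = 628.95
  [1.5→2.5]: (838.6+786.5)/2 × 1 = 812.55
  [2.5→5.5]: (786.5+404.1)/2 × 3 = 1785.9
  Sum = 3227.4 ng/mL·h
Extrapolated tail: C_last / k_e = 404.1 / 0.259 = 1560.232
AUC_0→∞ = 3227.4 + 1560.232 = 4787.632 ng/mL·h

AUC = 4790 ng/mL·h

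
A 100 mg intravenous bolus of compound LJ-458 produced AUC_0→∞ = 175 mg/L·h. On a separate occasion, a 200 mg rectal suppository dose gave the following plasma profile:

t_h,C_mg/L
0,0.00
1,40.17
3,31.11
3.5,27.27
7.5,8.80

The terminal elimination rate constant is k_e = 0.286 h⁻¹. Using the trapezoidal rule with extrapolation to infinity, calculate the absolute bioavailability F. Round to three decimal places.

F = 0.597

Trapezoidal AUC_0→7.5 (rectal suppository):
  [0→1]: (0.00+40.17)/2 × 1 = 20.085
  [1→3]: (40.17+31.11)/2 × 2 = 71.28
  [3→3.5]: (31.11+27.27)/2 × 0.5 = 14.595
  [3.5→7.5]: (27.27+8.80)/2 × 4 = 72.14
  Sum = 178.1 mg/L·h
Tail: C_last/k_e = 8.80/0.286 = 30.769
AUC_0→∞ (rectal suppository) = 178.1 + 30.769 = 208.869 mg/L·h
F = (AUC_ev/D_ev)/(AUC_iv/D_iv) = (208.869/200)/(175/100) = 1.044345/1.75 = 0.5968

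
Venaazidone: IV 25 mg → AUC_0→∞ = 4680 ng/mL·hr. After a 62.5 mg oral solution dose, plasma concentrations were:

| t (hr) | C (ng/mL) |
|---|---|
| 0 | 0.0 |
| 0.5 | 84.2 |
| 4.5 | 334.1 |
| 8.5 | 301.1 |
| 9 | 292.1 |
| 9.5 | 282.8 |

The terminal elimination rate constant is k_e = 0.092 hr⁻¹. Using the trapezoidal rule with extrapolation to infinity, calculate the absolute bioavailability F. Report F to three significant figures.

Trapezoidal AUC_0→9.5 (oral solution):
  [0→0.5]: (0.0+84.2)/2 × 0.5 = 21.05
  [0.5→4.5]: (84.2+334.1)/2 × 4 = 836.6
  [4.5→8.5]: (334.1+301.1)/2 × 4 = 1270.4
  [8.5→9]: (301.1+292.1)/2 × 0.5 = 148.3
  [9→9.5]: (292.1+282.8)/2 × 0.5 = 143.725
  Sum = 2420.075 ng/mL·hr
Tail: C_last/k_e = 282.8/0.092 = 3073.913
AUC_0→∞ (oral solution) = 2420.075 + 3073.913 = 5493.988 ng/mL·hr
F = (AUC_ev/D_ev)/(AUC_iv/D_iv) = (5493.988/62.5)/(4680/25) = 87.903808/187.2 = 0.4696

F = 0.470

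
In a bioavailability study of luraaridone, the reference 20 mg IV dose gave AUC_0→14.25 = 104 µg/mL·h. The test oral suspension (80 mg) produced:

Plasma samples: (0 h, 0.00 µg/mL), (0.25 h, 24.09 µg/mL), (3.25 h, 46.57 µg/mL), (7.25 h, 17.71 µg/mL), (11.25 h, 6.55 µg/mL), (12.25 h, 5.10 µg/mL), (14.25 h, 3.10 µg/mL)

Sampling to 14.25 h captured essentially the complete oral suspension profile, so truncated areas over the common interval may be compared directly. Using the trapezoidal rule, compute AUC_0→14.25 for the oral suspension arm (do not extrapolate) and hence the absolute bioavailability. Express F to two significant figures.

Trapezoidal AUC_0→14.25 (oral suspension):
  [0→0.25]: (0.00+24.09)/2 × 0.25 = 3.01125
  [0.25→3.25]: (24.09+46.57)/2 × 3 = 105.99
  [3.25→7.25]: (46.57+17.71)/2 × 4 = 128.56
  [7.25→11.25]: (17.71+6.55)/2 × 4 = 48.52
  [11.25→12.25]: (6.55+5.10)/2 × 1 = 5.825
  [12.25→14.25]: (5.10+3.10)/2 × 2 = 8.2
  Sum = 300.10625 µg/mL·h
F = (AUC_ev/D_ev)/(AUC_iv/D_iv) = (300.10625/80)/(104/20) = 3.75133/5.2 = 0.7214

F = 0.72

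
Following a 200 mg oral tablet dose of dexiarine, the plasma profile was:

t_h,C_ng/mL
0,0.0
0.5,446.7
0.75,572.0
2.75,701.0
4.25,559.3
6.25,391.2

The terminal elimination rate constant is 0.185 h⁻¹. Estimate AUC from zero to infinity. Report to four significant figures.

Trapezoidal AUC_0→6.25:
  [0→0.5]: (0.0+446.7)/2 × 0.5 = 111.675
  [0.5→0.75]: (446.7+572.0)/2 × 0.25 = 127.3375
  [0.75→2.75]: (572.0+701.0)/2 × 2 = 1273.0
  [2.75→4.25]: (701.0+559.3)/2 × 1.5 = 945.225
  [4.25→6.25]: (559.3+391.2)/2 × 2 = 950.5
  Sum = 3407.7375 ng/mL·h
Extrapolated tail: C_last / k_e = 391.2 / 0.185 = 2114.595
AUC_0→∞ = 3407.7375 + 2114.595 = 5522.3325 ng/mL·h

AUC = 5522 ng/mL·h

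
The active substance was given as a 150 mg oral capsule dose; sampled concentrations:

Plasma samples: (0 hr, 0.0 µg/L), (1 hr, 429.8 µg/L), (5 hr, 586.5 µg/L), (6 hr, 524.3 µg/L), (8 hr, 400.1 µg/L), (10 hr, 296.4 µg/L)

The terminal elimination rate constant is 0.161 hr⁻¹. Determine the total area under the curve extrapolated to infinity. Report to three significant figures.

Trapezoidal AUC_0→10:
  [0→1]: (0.0+429.8)/2 × 1 = 214.9
  [1→5]: (429.8+586.5)/2 × 4 = 2032.6
  [5→6]: (586.5+524.3)/2 × 1 = 555.4
  [6→8]: (524.3+400.1)/2 × 2 = 924.4
  [8→10]: (400.1+296.4)/2 × 2 = 696.5
  Sum = 4423.8 µg/L·hr
Extrapolated tail: C_last / k_e = 296.4 / 0.161 = 1840.994
AUC_0→∞ = 4423.8 + 1840.994 = 6264.794 µg/L·hr

AUC = 6260 µg/L·hr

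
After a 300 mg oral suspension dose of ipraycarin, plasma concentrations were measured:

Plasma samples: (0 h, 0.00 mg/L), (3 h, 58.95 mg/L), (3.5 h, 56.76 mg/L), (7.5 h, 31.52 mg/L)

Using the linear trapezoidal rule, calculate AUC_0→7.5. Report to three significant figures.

AUC = 294 mg/L·h

Trapezoidal AUC_0→7.5:
  [0→3]: (0.00+58.95)/2 × 3 = 88.425
  [3→3.5]: (58.95+56.76)/2 × 0.5 = 28.9275
  [3.5→7.5]: (56.76+31.52)/2 × 4 = 176.56
  Sum = 293.9125 mg/L·h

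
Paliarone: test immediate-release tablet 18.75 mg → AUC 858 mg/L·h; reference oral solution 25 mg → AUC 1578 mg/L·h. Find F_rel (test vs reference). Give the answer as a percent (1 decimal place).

F_rel = (AUC_test/D_test) / (AUC_ref/D_ref)
      = (858/18.75) / (1578/25)
      = 45.76 / 63.12 = 0.7250 = 72.50%

F_rel = 72.5%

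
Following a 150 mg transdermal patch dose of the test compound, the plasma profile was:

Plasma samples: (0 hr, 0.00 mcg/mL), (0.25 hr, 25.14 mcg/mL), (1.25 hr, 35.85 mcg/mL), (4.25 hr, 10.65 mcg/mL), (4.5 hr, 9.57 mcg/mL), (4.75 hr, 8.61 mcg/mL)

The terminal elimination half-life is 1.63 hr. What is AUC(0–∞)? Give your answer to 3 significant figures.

Trapezoidal AUC_0→4.75:
  [0→0.25]: (0.00+25.14)/2 × 0.25 = 3.1425
  [0.25→1.25]: (25.14+35.85)/2 × 1 = 30.495
  [1.25→4.25]: (35.85+10.65)/2 × 3 = 69.75
  [4.25→4.5]: (10.65+9.57)/2 × 0.25 = 2.5275
  [4.5→4.75]: (9.57+8.61)/2 × 0.25 = 2.2725
  Sum = 108.1875 mcg/mL·hr
k_e = ln2 / t½ = 0.693147 / 1.63 = 0.4252 hr^-1
Extrapolated tail: C_last / k_e = 8.61 / 0.4252 = 20.249
AUC_0→∞ = 108.1875 + 20.249 = 128.4365 mcg/mL·hr

AUC = 128 mcg/mL·hr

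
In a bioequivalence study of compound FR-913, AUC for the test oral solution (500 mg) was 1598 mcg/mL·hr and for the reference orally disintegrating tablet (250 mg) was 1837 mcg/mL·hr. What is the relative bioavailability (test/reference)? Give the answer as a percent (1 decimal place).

F_rel = (AUC_test/D_test) / (AUC_ref/D_ref)
      = (1598/500) / (1837/250)
      = 3.196 / 7.348 = 0.4349 = 43.49%

F_rel = 43.5%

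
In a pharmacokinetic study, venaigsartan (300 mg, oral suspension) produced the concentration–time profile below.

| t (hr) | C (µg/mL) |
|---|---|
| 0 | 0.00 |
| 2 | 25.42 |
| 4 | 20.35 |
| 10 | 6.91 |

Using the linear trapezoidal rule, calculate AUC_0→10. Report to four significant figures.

AUC = 153.0 µg/mL·hr

Trapezoidal AUC_0→10:
  [0→2]: (0.00+25.42)/2 × 2 = 25.42
  [2→4]: (25.42+20.35)/2 × 2 = 45.77
  [4→10]: (20.35+6.91)/2 × 6 = 81.78
  Sum = 152.97 µg/mL·hr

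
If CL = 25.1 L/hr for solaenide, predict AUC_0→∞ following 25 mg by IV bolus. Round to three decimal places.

AUC = 0.996 mg/L·hr

AUC_0→∞ = Dose_iv / CL
        = 25 / 25.1 = 0.996016 mg/L·hr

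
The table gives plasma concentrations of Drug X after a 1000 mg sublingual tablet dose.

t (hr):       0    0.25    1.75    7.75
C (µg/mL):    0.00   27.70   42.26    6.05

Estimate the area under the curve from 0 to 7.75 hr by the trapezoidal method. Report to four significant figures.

AUC = 200.9 µg/mL·hr

Trapezoidal AUC_0→7.75:
  [0→0.25]: (0.00+27.70)/2 × 0.25 = 3.4625
  [0.25→1.75]: (27.70+42.26)/2 × 1.5 = 52.47
  [1.75→7.75]: (42.26+6.05)/2 × 6 = 144.93
  Sum = 200.8625 µg/mL·hr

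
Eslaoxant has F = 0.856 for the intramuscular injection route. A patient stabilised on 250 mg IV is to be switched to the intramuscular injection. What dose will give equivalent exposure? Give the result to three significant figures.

For equal systemic exposure: F × D_ev = D_iv
D_ev = D_iv / F = 250 / 0.856 = 292.056 mg

D_intramuscular = 292 mg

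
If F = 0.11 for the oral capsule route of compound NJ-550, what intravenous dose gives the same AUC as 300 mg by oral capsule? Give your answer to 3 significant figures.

Systemic exposure from an extravascular dose = F × D_ev, so the equivalent IV dose is F × D_ev.
D_iv = F × D_ev = 0.11 × 300 = 33 mg

D_iv = 33.0 mg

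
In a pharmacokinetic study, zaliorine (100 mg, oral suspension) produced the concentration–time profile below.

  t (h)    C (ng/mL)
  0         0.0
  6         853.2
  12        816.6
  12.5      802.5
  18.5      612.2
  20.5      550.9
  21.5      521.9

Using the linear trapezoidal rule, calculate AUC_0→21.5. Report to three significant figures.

Trapezoidal AUC_0→21.5:
  [0→6]: (0.0+853.2)/2 × 6 = 2559.6
  [6→12]: (853.2+816.6)/2 × 6 = 5009.4
  [12→12.5]: (816.6+802.5)/2 × 0.5 = 404.775
  [12.5→18.5]: (802.5+612.2)/2 × 6 = 4244.1
  [18.5→20.5]: (612.2+550.9)/2 × 2 = 1163.1
  [20.5→21.5]: (550.9+521.9)/2 × 1 = 536.4
  Sum = 13917.375 ng/mL·h

AUC = 13900 ng/mL·h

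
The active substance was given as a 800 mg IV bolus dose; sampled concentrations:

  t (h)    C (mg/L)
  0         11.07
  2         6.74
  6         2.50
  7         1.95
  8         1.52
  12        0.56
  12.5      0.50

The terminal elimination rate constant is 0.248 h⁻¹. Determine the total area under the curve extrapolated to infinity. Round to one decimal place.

AUC = 46.7 mg/L·h

Trapezoidal AUC_0→12.5:
  [0→2]: (11.07+6.74)/2 × 2 = 17.81
  [2→6]: (6.74+2.50)/2 × 4 = 18.48
  [6→7]: (2.50+1.95)/2 × 1 = 2.225
  [7→8]: (1.95+1.52)/2 × 1 = 1.735
  [8→12]: (1.52+0.56)/2 × 4 = 4.16
  [12→12.5]: (0.56+0.50)/2 × 0.5 = 0.265
  Sum = 44.675 mg/L·h
Extrapolated tail: C_last / k_e = 0.50 / 0.248 = 2.016
AUC_0→∞ = 44.675 + 2.016 = 46.691 mg/L·h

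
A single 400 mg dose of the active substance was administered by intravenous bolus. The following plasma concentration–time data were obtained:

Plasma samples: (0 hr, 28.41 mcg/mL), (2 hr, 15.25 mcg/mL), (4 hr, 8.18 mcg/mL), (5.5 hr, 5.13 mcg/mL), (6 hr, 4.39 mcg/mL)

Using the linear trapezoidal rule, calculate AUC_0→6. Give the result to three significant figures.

AUC = 79.5 mcg/mL·hr

Trapezoidal AUC_0→6:
  [0→2]: (28.41+15.25)/2 × 2 = 43.66
  [2→4]: (15.25+8.18)/2 × 2 = 23.43
  [4→5.5]: (8.18+5.13)/2 × 1.5 = 9.9825
  [5.5→6]: (5.13+4.39)/2 × 0.5 = 2.38
  Sum = 79.4525 mcg/mL·hr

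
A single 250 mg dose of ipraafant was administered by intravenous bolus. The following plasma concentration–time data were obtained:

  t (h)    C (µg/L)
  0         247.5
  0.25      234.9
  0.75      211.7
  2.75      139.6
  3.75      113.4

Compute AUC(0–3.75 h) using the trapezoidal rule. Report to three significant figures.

AUC = 650 µg/L·h

Trapezoidal AUC_0→3.75:
  [0→0.25]: (247.5+234.9)/2 × 0.25 = 60.3
  [0.25→0.75]: (234.9+211.7)/2 × 0.5 = 111.65
  [0.75→2.75]: (211.7+139.6)/2 × 2 = 351.3
  [2.75→3.75]: (139.6+113.4)/2 × 1 = 126.5
  Sum = 649.75 µg/L·h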